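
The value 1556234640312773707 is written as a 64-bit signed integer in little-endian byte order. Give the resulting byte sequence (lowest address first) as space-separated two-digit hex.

4B 2C 00 FB 28 DB 98 15

1556234640312773707 in hexadecimal, padded to 64 bits, is 0x1598DB28FB002C4B.
Split into bytes (most-significant first): 15 98 DB 28 FB 00 2C 4B.
In little-endian order the low byte comes first in memory.
So at ascending addresses the bytes are 4B 2C 00 FB 28 DB 98 15.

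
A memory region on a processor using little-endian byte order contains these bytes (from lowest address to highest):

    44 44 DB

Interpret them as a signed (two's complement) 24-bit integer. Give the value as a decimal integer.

Little-endian stores the least-significant byte at the lowest address.
Reassemble most-significant byte first: DB 44 44 → 0xDB4444.
Top bit is set, so as a signed 24-bit value this is 0xDB4444 − 2^24 = -2407356.

-2407356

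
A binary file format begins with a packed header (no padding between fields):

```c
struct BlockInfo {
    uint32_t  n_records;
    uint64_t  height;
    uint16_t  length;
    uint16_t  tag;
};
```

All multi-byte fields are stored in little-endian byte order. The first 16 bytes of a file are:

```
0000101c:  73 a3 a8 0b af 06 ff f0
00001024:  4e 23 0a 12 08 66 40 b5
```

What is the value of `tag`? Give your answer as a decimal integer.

46400

`tag` follows `n_records` (4 B), `height` (8 B), `length` (2 B), so it starts at offset 4 + 8 + 2 = 14 and occupies 2 bytes.
Bytes at offsets 14..15: 40 B5.
Little-endian: lowest address holds the least-significant byte.
Reassemble most-significant byte first: B5 40 → 0xB540.
0xB540 = 46400.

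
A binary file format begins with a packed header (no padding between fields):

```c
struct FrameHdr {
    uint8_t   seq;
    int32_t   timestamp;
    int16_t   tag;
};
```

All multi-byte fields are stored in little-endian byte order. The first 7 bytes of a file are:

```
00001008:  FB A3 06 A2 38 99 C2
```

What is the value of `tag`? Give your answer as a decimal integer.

`tag` follows `seq` (1 B), `timestamp` (4 B), so it starts at offset 1 + 4 = 5 and occupies 2 bytes.
Bytes at offsets 5..6: 99 C2.
Little-endian stores the least-significant byte at the lowest address.
Reassemble most-significant byte first: C2 99 → 0xC299.
Top bit is set, so as a signed 16-bit value this is 0xC299 − 2^16 = -15719.

-15719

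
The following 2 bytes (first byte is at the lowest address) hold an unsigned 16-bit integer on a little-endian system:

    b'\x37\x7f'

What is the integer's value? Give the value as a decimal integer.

32567

Little-endian: lowest address holds the least-significant byte.
Reassemble most-significant byte first: 7F 37 → 0x7F37.
0x7F37 = 32567.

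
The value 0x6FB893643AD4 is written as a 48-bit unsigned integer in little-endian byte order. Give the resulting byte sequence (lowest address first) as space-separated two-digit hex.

Split into bytes (most-significant first): 6F B8 93 64 3A D4.
Little-endian: lowest address holds the least-significant byte.
So at ascending addresses the bytes are D4 3A 64 93 B8 6F.

D4 3A 64 93 B8 6F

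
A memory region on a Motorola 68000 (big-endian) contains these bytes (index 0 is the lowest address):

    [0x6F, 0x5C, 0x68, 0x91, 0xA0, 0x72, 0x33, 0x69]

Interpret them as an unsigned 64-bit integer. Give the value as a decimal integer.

8024403610738766697

In big-endian order the high byte comes first in memory.
The bytes are already most-significant first: 0x6F5C6891A0723369.
0x6F5C6891A0723369 = 8024403610738766697.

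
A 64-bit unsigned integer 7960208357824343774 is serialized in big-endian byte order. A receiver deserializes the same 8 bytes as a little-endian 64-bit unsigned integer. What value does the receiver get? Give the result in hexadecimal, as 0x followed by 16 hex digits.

7960208357824343774 in 64-bit hexadecimal is 0x6E78575392372EDE.
Stored big-endian, the bytes at ascending addresses are 6E 78 57 53 92 37 2E DE.
Read back as little-endian, the first byte is least significant, giving 0xDE2E37925357786E.

0xDE2E37925357786E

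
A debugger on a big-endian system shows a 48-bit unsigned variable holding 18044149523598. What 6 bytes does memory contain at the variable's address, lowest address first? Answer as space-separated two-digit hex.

18044149523598 in hexadecimal, padded to 48 bits, is 0x10693B1F648E.
Split into bytes (most-significant first): 10 69 3B 1F 64 8E.
Big-endian stores the most-significant byte at the lowest address.
So the memory order matches the most-significant-first order: 10 69 3B 1F 64 8E.

10 69 3B 1F 64 8E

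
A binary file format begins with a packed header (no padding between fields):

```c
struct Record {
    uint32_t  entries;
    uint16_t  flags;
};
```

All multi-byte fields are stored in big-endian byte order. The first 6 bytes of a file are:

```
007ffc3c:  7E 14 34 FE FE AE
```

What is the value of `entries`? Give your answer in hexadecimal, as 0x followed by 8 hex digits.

`entries` is the first field, at byte offset 0, occupying 4 bytes.
Bytes at offsets 0..3: 7E 14 34 FE.
In big-endian order the high byte comes first in memory.
The bytes are already most-significant first: 0x7E1434FE.

0x7E1434FE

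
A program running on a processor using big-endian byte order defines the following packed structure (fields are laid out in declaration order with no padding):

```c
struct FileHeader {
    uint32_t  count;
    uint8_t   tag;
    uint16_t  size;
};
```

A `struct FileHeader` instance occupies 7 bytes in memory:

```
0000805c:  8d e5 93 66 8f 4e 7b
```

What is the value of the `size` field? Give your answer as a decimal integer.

20091

`size` follows `count` (4 B), `tag` (1 B), so it starts at offset 4 + 1 = 5 and occupies 2 bytes.
Bytes at offsets 5..6: 4E 7B.
Big-endian stores the most-significant byte at the lowest address.
The bytes are already most-significant first: 0x4E7B.
0x4E7B = 20091.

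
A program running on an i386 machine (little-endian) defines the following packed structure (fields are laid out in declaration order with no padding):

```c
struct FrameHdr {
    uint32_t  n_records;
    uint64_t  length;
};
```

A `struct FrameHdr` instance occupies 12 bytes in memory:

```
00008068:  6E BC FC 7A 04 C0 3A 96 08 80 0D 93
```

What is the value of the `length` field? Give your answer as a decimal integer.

10596266272641171460

`length` follows `n_records` (4 bytes), so it starts at byte offset 4 and occupies 8 bytes.
Bytes at offsets 4..11: 04 C0 3A 96 08 80 0D 93.
Little-endian stores the least-significant byte at the lowest address.
Reassemble most-significant byte first: 93 0D 80 08 96 3A C0 04 → 0x930D8008963AC004.
0x930D8008963AC004 = 10596266272641171460.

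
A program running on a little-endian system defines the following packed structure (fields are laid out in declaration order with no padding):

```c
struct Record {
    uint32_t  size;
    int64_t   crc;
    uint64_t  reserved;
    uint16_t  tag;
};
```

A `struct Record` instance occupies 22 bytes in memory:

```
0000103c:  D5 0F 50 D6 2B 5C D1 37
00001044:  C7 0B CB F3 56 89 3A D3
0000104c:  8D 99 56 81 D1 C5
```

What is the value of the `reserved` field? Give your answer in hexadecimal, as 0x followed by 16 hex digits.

`reserved` follows `size` (4 B), `crc` (8 B), so it starts at offset 4 + 8 = 12 and occupies 8 bytes.
Bytes at offsets 12..19: 56 89 3A D3 8D 99 56 81.
Little-endian: lowest address holds the least-significant byte.
Reassemble most-significant byte first: 81 56 99 8D D3 3A 89 56 → 0x8156998DD33A8956.

0x8156998DD33A8956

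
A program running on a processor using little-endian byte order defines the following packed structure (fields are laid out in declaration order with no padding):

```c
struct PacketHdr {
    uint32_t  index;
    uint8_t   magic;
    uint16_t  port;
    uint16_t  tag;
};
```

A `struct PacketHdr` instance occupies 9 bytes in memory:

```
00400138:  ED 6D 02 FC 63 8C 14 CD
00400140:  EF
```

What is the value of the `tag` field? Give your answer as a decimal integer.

`tag` follows `index` (4 B), `magic` (1 B), `port` (2 B), so it starts at offset 4 + 1 + 2 = 7 and occupies 2 bytes.
Bytes at offsets 7..8: CD EF.
Little-endian stores the least-significant byte at the lowest address.
Reassemble most-significant byte first: EF CD → 0xEFCD.
0xEFCD = 61389.

61389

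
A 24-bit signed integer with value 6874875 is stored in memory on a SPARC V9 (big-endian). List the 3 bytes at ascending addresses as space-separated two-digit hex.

68 E6 FB

6874875 in hexadecimal, padded to 24 bits, is 0x68E6FB.
Split into bytes (most-significant first): 68 E6 FB.
In big-endian order the high byte comes first in memory.
So the memory order matches the most-significant-first order: 68 E6 FB.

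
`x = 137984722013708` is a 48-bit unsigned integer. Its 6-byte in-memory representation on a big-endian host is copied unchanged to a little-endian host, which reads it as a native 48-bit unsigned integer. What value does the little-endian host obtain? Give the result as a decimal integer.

13255729905533

137984722013708 in 48-bit hexadecimal is 0x7D7F12570E0C.
Stored big-endian, the bytes at ascending addresses are 7D 7F 12 57 0E 0C.
Read back as little-endian, the first byte is least significant, giving 0x0C0E57127F7D.
0x0C0E57127F7D = 13255729905533.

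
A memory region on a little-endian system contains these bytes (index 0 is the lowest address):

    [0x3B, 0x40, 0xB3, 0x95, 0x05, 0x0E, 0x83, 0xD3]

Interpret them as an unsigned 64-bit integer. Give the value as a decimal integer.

Little-endian: lowest address holds the least-significant byte.
Reassemble most-significant byte first: D3 83 0E 05 95 B3 40 3B → 0xD3830E0595B3403B.
0xD3830E0595B3403B = 15241040981101068347.

15241040981101068347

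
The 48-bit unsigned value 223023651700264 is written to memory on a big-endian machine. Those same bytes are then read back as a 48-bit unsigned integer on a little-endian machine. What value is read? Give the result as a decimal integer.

223023651700264 in 48-bit hexadecimal is 0xCAD6BD893E28.
Stored big-endian, the bytes at ascending addresses are CA D6 BD 89 3E 28.
Read back as little-endian, the first byte is least significant, giving 0x283E89BDD6CA.
0x283E89BDD6CA = 44249064003274.

44249064003274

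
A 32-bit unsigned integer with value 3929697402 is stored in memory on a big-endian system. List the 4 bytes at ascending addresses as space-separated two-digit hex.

EA 3A 6C 7A

3929697402 in hexadecimal, padded to 32 bits, is 0xEA3A6C7A.
Split into bytes (most-significant first): EA 3A 6C 7A.
Big-endian: lowest address holds the most-significant byte.
So the memory order matches the most-significant-first order: EA 3A 6C 7A.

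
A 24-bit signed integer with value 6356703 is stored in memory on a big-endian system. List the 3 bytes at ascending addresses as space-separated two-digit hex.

60 FE DF

6356703 in hexadecimal, padded to 24 bits, is 0x60FEDF.
Split into bytes (most-significant first): 60 FE DF.
In big-endian order the high byte comes first in memory.
So the memory order matches the most-significant-first order: 60 FE DF.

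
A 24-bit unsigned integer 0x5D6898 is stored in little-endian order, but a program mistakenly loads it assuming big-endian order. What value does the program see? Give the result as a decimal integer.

Stored little-endian, the bytes at ascending addresses are 98 68 5D.
Read back as big-endian, the last byte is least significant, giving 0x98685D.
0x98685D = 9988189.

9988189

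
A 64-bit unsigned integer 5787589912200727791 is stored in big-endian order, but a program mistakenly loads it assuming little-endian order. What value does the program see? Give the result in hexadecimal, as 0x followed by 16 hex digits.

5787589912200727791 in 64-bit hexadecimal is 0x5051A65C765BCCEF.
Stored big-endian, the bytes at ascending addresses are 50 51 A6 5C 76 5B CC EF.
Read back as little-endian, the first byte is least significant, giving 0xEFCC5B765CA65150.

0xEFCC5B765CA65150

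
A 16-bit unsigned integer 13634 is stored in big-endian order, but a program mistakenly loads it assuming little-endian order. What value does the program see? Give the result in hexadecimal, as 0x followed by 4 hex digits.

13634 in 16-bit hexadecimal is 0x3542.
Stored big-endian, the bytes at ascending addresses are 35 42.
Read back as little-endian, the first byte is least significant, giving 0x4235.

0x4235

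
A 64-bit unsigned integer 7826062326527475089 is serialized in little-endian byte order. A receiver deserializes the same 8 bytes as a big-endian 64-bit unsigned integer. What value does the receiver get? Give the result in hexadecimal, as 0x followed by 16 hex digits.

7826062326527475089 in 64-bit hexadecimal is 0x6C9BC238C2BCBD91.
Stored little-endian, the bytes at ascending addresses are 91 BD BC C2 38 C2 9B 6C.
Read back as big-endian, the last byte is least significant, giving 0x91BDBCC238C29B6C.

0x91BDBCC238C29B6C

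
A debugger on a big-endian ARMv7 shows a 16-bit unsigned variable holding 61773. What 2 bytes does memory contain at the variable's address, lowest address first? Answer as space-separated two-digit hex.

F1 4D

61773 in hexadecimal, padded to 16 bits, is 0xF14D.
Split into bytes (most-significant first): F1 4D.
Big-endian stores the most-significant byte at the lowest address.
So the memory order matches the most-significant-first order: F1 4D.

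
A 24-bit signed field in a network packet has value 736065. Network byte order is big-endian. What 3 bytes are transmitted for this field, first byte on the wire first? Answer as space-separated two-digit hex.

736065 in hexadecimal, padded to 24 bits, is 0x0B3B41.
Split into bytes (most-significant first): 0B 3B 41.
In big-endian order the high byte comes first in memory.
So the memory order matches the most-significant-first order: 0B 3B 41.

0B 3B 41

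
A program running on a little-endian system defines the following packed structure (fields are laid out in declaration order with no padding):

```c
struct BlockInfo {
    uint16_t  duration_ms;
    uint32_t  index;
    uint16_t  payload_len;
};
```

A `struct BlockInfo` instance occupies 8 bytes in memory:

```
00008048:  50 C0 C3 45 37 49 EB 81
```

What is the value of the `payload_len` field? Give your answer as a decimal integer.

`payload_len` follows `duration_ms` (2 B), `index` (4 B), so it starts at offset 2 + 4 = 6 and occupies 2 bytes.
Bytes at offsets 6..7: EB 81.
In little-endian order the low byte comes first in memory.
Reassemble most-significant byte first: 81 EB → 0x81EB.
0x81EB = 33259.

33259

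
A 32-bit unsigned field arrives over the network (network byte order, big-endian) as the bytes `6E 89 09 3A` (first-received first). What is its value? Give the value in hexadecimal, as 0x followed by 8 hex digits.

0x6E89093A

Big-endian stores the most-significant byte at the lowest address.
The bytes are already most-significant first: 0x6E89093A.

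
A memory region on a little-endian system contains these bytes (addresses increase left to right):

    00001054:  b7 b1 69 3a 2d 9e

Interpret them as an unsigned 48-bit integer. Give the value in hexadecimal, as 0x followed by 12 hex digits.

0x9E2D3A69B1B7

Little-endian: lowest address holds the least-significant byte.
Reassemble most-significant byte first: 9E 2D 3A 69 B1 B7 → 0x9E2D3A69B1B7.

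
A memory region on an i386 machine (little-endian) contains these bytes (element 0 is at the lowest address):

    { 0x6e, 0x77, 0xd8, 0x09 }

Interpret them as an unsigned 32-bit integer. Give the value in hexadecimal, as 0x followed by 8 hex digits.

0x09D8776E

Little-endian: lowest address holds the least-significant byte.
Reassemble most-significant byte first: 09 D8 77 6E → 0x09D8776E.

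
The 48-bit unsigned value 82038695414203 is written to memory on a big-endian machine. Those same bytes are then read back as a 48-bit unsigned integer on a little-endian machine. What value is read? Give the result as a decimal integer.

205923484147018

82038695414203 in 48-bit hexadecimal is 0x4A9D1F4C49BB.
Stored big-endian, the bytes at ascending addresses are 4A 9D 1F 4C 49 BB.
Read back as little-endian, the first byte is least significant, giving 0xBB494C1F9D4A.
0xBB494C1F9D4A = 205923484147018.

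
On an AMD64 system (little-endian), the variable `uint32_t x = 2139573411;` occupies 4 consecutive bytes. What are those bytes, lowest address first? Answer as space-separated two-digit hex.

A3 4C 87 7F

2139573411 in hexadecimal, padded to 32 bits, is 0x7F874CA3.
Split into bytes (most-significant first): 7F 87 4C A3.
Little-endian: lowest address holds the least-significant byte.
So at ascending addresses the bytes are A3 4C 87 7F.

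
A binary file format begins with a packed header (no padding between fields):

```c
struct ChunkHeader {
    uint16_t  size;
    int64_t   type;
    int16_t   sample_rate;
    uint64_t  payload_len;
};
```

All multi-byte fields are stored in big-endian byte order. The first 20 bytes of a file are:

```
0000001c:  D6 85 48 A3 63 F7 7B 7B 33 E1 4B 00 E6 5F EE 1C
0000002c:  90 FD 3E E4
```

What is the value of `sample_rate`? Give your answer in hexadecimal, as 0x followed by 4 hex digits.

`sample_rate` follows `size` (2 B), `type` (8 B), so it starts at offset 2 + 8 = 10 and occupies 2 bytes.
Bytes at offsets 10..11: 4B 00.
Big-endian: lowest address holds the most-significant byte.
The bytes are already most-significant first: 0x4B00.

0x4B00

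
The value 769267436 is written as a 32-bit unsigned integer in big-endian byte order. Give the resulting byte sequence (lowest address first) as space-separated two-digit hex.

769267436 in hexadecimal, padded to 32 bits, is 0x2DDA16EC.
Split into bytes (most-significant first): 2D DA 16 EC.
Big-endian: lowest address holds the most-significant byte.
So the memory order matches the most-significant-first order: 2D DA 16 EC.

2D DA 16 EC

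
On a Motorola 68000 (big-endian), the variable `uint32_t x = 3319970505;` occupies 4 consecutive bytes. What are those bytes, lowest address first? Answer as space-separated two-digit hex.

3319970505 in hexadecimal, padded to 32 bits, is 0xC5E2BAC9.
Split into bytes (most-significant first): C5 E2 BA C9.
Big-endian: lowest address holds the most-significant byte.
So the memory order matches the most-significant-first order: C5 E2 BA C9.

C5 E2 BA C9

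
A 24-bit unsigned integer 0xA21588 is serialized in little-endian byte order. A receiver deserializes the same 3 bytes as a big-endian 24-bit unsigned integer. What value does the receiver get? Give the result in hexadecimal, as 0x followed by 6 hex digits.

Stored little-endian, the bytes at ascending addresses are 88 15 A2.
Read back as big-endian, the last byte is least significant, giving 0x8815A2.

0x8815A2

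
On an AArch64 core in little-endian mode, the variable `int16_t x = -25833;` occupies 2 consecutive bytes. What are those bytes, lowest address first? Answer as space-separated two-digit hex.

17 9B

Two's complement of -25833 in 16 bits: 25833 = 0x64E9; invert → 0x9B16; add 1 → 0x9B17.
Split into bytes (most-significant first): 9B 17.
Little-endian stores the least-significant byte at the lowest address.
So at ascending addresses the bytes are 17 9B.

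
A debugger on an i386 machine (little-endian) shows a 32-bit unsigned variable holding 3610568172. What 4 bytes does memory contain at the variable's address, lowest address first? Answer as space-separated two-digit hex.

3610568172 in hexadecimal, padded to 32 bits, is 0xD734E5EC.
Split into bytes (most-significant first): D7 34 E5 EC.
Little-endian stores the least-significant byte at the lowest address.
So at ascending addresses the bytes are EC E5 34 D7.

EC E5 34 D7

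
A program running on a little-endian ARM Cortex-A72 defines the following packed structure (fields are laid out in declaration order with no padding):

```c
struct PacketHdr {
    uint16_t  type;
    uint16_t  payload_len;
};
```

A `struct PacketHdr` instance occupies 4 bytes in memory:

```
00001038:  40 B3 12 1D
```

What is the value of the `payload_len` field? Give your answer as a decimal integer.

`payload_len` follows `type` (2 bytes), so it starts at byte offset 2 and occupies 2 bytes.
Bytes at offsets 2..3: 12 1D.
In little-endian order the low byte comes first in memory.
Reassemble most-significant byte first: 1D 12 → 0x1D12.
0x1D12 = 7442.

7442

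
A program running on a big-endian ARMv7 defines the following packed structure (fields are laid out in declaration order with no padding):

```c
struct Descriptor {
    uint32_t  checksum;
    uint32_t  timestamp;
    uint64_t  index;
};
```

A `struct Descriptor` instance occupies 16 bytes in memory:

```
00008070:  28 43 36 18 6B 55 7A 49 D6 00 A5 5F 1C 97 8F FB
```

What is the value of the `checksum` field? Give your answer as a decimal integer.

`checksum` is the first field, at byte offset 0, occupying 4 bytes.
Bytes at offsets 0..3: 28 43 36 18.
Big-endian: lowest address holds the most-significant byte.
The bytes are already most-significant first: 0x28433618.
0x28433618 = 675493400.

675493400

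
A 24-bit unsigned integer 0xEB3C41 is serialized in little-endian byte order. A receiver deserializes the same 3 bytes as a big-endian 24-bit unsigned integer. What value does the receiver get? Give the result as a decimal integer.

Stored little-endian, the bytes at ascending addresses are 41 3C EB.
Read back as big-endian, the last byte is least significant, giving 0x413CEB.
0x413CEB = 4275435.

4275435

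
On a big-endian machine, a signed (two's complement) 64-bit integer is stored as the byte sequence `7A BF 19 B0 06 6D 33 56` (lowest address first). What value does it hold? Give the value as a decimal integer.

8844816436991701846

In big-endian order the high byte comes first in memory.
The bytes are already most-significant first: 0x7ABF19B0066D3356.
0x7ABF19B0066D3356 = 8844816436991701846.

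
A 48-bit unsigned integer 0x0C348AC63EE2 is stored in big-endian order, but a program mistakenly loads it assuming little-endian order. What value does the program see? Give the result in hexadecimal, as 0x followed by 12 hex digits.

Stored big-endian, the bytes at ascending addresses are 0C 34 8A C6 3E E2.
Read back as little-endian, the first byte is least significant, giving 0xE23EC68A340C.

0xE23EC68A340C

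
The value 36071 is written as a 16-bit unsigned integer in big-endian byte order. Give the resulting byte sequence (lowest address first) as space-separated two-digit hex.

8C E7

36071 in hexadecimal, padded to 16 bits, is 0x8CE7.
Split into bytes (most-significant first): 8C E7.
In big-endian order the high byte comes first in memory.
So the memory order matches the most-significant-first order: 8C E7.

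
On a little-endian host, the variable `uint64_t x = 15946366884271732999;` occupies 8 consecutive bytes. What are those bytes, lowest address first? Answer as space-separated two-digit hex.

15946366884271732999 in hexadecimal, padded to 64 bits, is 0xDD4CE0319B11B907.
Split into bytes (most-significant first): DD 4C E0 31 9B 11 B9 07.
Little-endian stores the least-significant byte at the lowest address.
So at ascending addresses the bytes are 07 B9 11 9B 31 E0 4C DD.

07 B9 11 9B 31 E0 4C DD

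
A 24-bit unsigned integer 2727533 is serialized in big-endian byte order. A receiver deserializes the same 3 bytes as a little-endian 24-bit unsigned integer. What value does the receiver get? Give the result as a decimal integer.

2727533 in 24-bit hexadecimal is 0x299E6D.
Stored big-endian, the bytes at ascending addresses are 29 9E 6D.
Read back as little-endian, the first byte is least significant, giving 0x6D9E29.
0x6D9E29 = 7183913.

7183913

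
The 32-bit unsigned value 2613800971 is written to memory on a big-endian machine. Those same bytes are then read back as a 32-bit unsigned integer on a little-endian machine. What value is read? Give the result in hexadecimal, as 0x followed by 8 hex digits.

0x0B70CB9B

2613800971 in 32-bit hexadecimal is 0x9BCB700B.
Stored big-endian, the bytes at ascending addresses are 9B CB 70 0B.
Read back as little-endian, the first byte is least significant, giving 0x0B70CB9B.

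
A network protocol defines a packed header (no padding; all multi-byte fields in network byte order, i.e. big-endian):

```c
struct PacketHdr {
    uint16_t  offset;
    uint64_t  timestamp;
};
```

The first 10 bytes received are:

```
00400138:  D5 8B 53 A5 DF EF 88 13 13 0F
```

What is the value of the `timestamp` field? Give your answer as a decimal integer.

`timestamp` follows `offset` (2 bytes), so it starts at byte offset 2 and occupies 8 bytes.
Bytes at offsets 2..9: 53 A5 DF EF 88 13 13 0F.
Big-endian: lowest address holds the most-significant byte.
The bytes are already most-significant first: 0x53A5DFEF8813130F.
0x53A5DFEF8813130F = 6027469896178406159.

6027469896178406159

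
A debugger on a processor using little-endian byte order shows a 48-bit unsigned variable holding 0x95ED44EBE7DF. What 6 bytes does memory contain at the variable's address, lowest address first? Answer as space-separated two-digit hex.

DF E7 EB 44 ED 95

Split into bytes (most-significant first): 95 ED 44 EB E7 DF.
In little-endian order the low byte comes first in memory.
So at ascending addresses the bytes are DF E7 EB 44 ED 95.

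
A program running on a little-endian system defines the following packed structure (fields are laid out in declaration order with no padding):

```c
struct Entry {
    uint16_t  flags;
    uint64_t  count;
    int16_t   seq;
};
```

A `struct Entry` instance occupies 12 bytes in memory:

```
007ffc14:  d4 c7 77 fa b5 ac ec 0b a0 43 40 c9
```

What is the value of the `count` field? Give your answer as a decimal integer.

4872907907952671351

`count` follows `flags` (2 bytes), so it starts at byte offset 2 and occupies 8 bytes.
Bytes at offsets 2..9: 77 FA B5 AC EC 0B A0 43.
Little-endian stores the least-significant byte at the lowest address.
Reassemble most-significant byte first: 43 A0 0B EC AC B5 FA 77 → 0x43A00BECACB5FA77.
0x43A00BECACB5FA77 = 4872907907952671351.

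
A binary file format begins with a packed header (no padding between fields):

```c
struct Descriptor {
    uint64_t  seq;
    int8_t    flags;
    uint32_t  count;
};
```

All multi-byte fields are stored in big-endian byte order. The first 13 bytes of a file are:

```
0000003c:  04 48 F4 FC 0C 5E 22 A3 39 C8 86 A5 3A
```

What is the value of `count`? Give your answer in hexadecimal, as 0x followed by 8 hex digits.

0xC886A53A

`count` follows `seq` (8 B), `flags` (1 B), so it starts at offset 8 + 1 = 9 and occupies 4 bytes.
Bytes at offsets 9..12: C8 86 A5 3A.
In big-endian order the high byte comes first in memory.
The bytes are already most-significant first: 0xC886A53A.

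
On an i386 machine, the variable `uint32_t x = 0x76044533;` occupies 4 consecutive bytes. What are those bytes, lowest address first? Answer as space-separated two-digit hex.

33 45 04 76

Split into bytes (most-significant first): 76 04 45 33.
Little-endian stores the least-significant byte at the lowest address.
So at ascending addresses the bytes are 33 45 04 76.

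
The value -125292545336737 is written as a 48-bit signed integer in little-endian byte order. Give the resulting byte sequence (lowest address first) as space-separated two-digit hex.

Two's complement of -125292545336737 in 48 bits: 125292545336737 = 0x71F3F1A865A1; invert → 0x8E0C0E579A5E; add 1 → 0x8E0C0E579A5F.
Split into bytes (most-significant first): 8E 0C 0E 57 9A 5F.
Little-endian: lowest address holds the least-significant byte.
So at ascending addresses the bytes are 5F 9A 57 0E 0C 8E.

5F 9A 57 0E 0C 8E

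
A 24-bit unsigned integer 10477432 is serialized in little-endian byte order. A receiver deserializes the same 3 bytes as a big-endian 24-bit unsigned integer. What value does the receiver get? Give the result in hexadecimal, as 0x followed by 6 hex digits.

0x78DF9F

10477432 in 24-bit hexadecimal is 0x9FDF78.
Stored little-endian, the bytes at ascending addresses are 78 DF 9F.
Read back as big-endian, the last byte is least significant, giving 0x78DF9F.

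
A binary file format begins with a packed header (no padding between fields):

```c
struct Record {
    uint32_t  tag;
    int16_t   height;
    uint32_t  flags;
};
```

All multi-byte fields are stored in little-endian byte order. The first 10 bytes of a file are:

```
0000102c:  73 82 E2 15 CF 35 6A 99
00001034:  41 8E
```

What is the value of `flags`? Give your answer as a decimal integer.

`flags` follows `tag` (4 B), `height` (2 B), so it starts at offset 4 + 2 = 6 and occupies 4 bytes.
Bytes at offsets 6..9: 6A 99 41 8E.
Little-endian stores the least-significant byte at the lowest address.
Reassemble most-significant byte first: 8E 41 99 6A → 0x8E41996A.
0x8E41996A = 2386663786.

2386663786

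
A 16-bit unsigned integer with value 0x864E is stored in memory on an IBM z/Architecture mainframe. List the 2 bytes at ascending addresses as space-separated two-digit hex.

86 4E

Split into bytes (most-significant first): 86 4E.
In big-endian order the high byte comes first in memory.
So the memory order matches the most-significant-first order: 86 4E.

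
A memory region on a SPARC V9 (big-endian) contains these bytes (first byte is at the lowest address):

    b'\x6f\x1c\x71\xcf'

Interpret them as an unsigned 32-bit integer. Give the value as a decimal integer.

In big-endian order the high byte comes first in memory.
The bytes are already most-significant first: 0x6F1C71CF.
0x6F1C71CF = 1864135119.

1864135119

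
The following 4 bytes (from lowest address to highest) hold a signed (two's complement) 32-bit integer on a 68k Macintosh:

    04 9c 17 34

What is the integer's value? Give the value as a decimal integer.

77338420

In big-endian order the high byte comes first in memory.
The bytes are already most-significant first: 0x049C1734.
0x049C1734 = 77338420.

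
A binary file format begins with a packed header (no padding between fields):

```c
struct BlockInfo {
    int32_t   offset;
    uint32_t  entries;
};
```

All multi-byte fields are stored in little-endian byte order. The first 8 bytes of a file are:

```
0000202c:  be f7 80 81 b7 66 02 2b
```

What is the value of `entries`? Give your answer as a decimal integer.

`entries` follows `offset` (4 bytes), so it starts at byte offset 4 and occupies 4 bytes.
Bytes at offsets 4..7: B7 66 02 2B.
Little-endian: lowest address holds the least-significant byte.
Reassemble most-significant byte first: 2B 02 66 B7 → 0x2B0266B7.
0x2B0266B7 = 721577655.

721577655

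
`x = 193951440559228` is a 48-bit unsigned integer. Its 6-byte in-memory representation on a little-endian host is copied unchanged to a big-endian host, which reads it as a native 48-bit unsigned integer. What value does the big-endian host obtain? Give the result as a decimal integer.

193951440559228 in 48-bit hexadecimal is 0xB065D6B7DC7C.
Stored little-endian, the bytes at ascending addresses are 7C DC B7 D6 65 B0.
Read back as big-endian, the last byte is least significant, giving 0x7CDCB7D665B0.
0x7CDCB7D665B0 = 137287418930608.

137287418930608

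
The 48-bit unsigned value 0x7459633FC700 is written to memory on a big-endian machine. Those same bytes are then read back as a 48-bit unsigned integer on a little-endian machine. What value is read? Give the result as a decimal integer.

855761967476

Stored big-endian, the bytes at ascending addresses are 74 59 63 3F C7 00.
Read back as little-endian, the first byte is least significant, giving 0x00C73F635974.
0x00C73F635974 = 855761967476.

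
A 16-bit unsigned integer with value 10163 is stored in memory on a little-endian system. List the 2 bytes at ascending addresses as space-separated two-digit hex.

B3 27

10163 in hexadecimal, padded to 16 bits, is 0x27B3.
Split into bytes (most-significant first): 27 B3.
Little-endian: lowest address holds the least-significant byte.
So at ascending addresses the bytes are B3 27.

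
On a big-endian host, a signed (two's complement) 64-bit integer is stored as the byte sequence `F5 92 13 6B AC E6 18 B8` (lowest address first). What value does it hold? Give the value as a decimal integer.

Big-endian: lowest address holds the most-significant byte.
The bytes are already most-significant first: 0xF592136BACE618B8.
Top bit is set, so as a signed 64-bit value this is 0xF592136BACE618B8 − 2^64 = -751516834634262344.

-751516834634262344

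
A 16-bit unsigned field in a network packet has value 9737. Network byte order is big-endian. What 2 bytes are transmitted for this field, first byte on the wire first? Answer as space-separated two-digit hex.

26 09

9737 in hexadecimal, padded to 16 bits, is 0x2609.
Split into bytes (most-significant first): 26 09.
Big-endian: lowest address holds the most-significant byte.
So the memory order matches the most-significant-first order: 26 09.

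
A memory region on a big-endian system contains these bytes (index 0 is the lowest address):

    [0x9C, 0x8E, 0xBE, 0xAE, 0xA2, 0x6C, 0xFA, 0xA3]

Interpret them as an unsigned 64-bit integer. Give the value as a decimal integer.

In big-endian order the high byte comes first in memory.
The bytes are already most-significant first: 0x9C8EBEAEA26CFAA3.
0x9C8EBEAEA26CFAA3 = 11281163773868309155.

11281163773868309155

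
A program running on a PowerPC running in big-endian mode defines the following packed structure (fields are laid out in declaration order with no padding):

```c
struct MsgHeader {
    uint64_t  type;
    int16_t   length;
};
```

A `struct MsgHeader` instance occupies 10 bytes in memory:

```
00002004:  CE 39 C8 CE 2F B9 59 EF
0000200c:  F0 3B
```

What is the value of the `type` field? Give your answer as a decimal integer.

14860129233375156719

`type` is the first field, at byte offset 0, occupying 8 bytes.
Bytes at offsets 0..7: CE 39 C8 CE 2F B9 59 EF.
Big-endian stores the most-significant byte at the lowest address.
The bytes are already most-significant first: 0xCE39C8CE2FB959EF.
0xCE39C8CE2FB959EF = 14860129233375156719.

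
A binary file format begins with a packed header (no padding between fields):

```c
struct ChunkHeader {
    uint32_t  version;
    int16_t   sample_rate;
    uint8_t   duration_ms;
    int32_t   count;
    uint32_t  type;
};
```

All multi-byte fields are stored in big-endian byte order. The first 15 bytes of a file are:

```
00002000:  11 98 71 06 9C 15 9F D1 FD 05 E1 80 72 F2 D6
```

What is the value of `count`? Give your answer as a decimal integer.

`count` follows `version` (4 B), `sample_rate` (2 B), `duration_ms` (1 B), so it starts at offset 4 + 2 + 1 = 7 and occupies 4 bytes.
Bytes at offsets 7..10: D1 FD 05 E1.
Big-endian: lowest address holds the most-significant byte.
The bytes are already most-significant first: 0xD1FD05E1.
Top bit is set, so as a signed 32-bit value this is 0xD1FD05E1 − 2^32 = -771947039.

-771947039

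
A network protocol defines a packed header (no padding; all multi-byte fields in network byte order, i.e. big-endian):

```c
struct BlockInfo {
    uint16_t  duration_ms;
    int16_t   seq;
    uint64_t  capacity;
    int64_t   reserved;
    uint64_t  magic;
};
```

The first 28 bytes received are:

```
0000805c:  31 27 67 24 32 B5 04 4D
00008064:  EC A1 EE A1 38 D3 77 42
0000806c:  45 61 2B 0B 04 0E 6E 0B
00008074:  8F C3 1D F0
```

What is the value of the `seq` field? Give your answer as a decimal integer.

26404

`seq` follows `duration_ms` (2 bytes), so it starts at byte offset 2 and occupies 2 bytes.
Bytes at offsets 2..3: 67 24.
Big-endian stores the most-significant byte at the lowest address.
The bytes are already most-significant first: 0x6724.
0x6724 = 26404.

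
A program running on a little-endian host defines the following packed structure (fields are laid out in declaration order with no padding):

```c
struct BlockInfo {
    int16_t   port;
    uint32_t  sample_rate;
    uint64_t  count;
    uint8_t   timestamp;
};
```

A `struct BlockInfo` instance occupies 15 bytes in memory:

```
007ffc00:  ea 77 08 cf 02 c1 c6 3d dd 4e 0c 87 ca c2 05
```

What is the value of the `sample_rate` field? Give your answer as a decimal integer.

`sample_rate` follows `port` (2 bytes), so it starts at byte offset 2 and occupies 4 bytes.
Bytes at offsets 2..5: 08 CF 02 C1.
Little-endian: lowest address holds the least-significant byte.
Reassemble most-significant byte first: C1 02 CF 08 → 0xC102CF08.
0xC102CF08 = 3238186760.

3238186760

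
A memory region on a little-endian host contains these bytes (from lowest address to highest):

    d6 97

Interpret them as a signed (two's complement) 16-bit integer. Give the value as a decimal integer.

-26666

In little-endian order the low byte comes first in memory.
Reassemble most-significant byte first: 97 D6 → 0x97D6.
Top bit is set, so as a signed 16-bit value this is 0x97D6 − 2^16 = -26666.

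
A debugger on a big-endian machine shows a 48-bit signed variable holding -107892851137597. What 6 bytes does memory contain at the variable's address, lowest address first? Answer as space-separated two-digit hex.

9D DF 3C EF 23 C3

Two's complement of -107892851137597 in 48 bits: 107892851137597 = 0x6220C310DC3D; invert → 0x9DDF3CEF23C2; add 1 → 0x9DDF3CEF23C3.
Split into bytes (most-significant first): 9D DF 3C EF 23 C3.
Big-endian stores the most-significant byte at the lowest address.
So the memory order matches the most-significant-first order: 9D DF 3C EF 23 C3.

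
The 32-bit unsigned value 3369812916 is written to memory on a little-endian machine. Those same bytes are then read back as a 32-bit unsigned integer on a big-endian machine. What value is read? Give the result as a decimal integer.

3024346056

3369812916 in 32-bit hexadecimal is 0xC8DB43B4.
Stored little-endian, the bytes at ascending addresses are B4 43 DB C8.
Read back as big-endian, the last byte is least significant, giving 0xB443DBC8.
0xB443DBC8 = 3024346056.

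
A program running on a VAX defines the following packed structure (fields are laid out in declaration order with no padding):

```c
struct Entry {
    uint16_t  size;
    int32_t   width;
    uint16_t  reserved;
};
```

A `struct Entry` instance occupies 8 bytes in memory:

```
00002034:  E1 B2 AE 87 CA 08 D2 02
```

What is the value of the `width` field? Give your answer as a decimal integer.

`width` follows `size` (2 bytes), so it starts at byte offset 2 and occupies 4 bytes.
Bytes at offsets 2..5: AE 87 CA 08.
Little-endian: lowest address holds the least-significant byte.
Reassemble most-significant byte first: 08 CA 87 AE → 0x08CA87AE.
0x08CA87AE = 147490734.

147490734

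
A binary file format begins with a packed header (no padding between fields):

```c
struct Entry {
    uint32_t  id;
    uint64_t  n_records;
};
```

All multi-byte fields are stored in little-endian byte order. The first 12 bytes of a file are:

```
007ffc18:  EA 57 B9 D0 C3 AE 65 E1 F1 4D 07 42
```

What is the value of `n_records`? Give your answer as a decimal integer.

`n_records` follows `id` (4 bytes), so it starts at byte offset 4 and occupies 8 bytes.
Bytes at offsets 4..11: C3 AE 65 E1 F1 4D 07 42.
Little-endian: lowest address holds the least-significant byte.
Reassemble most-significant byte first: 42 07 4D F1 E1 65 AE C3 → 0x42074DF1E165AEC3.
0x42074DF1E165AEC3 = 4757857232604212931.

4757857232604212931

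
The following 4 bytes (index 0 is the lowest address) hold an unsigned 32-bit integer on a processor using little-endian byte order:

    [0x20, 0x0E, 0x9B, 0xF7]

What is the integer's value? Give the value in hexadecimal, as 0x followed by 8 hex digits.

Little-endian: lowest address holds the least-significant byte.
Reassemble most-significant byte first: F7 9B 0E 20 → 0xF79B0E20.

0xF79B0E20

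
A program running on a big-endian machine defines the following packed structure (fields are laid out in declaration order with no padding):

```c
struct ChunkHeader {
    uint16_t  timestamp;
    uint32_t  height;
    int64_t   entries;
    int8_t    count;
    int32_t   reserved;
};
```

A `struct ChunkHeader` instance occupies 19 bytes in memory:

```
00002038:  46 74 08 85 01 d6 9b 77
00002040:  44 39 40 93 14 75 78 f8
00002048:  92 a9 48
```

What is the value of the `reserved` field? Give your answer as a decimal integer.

`reserved` follows `timestamp` (2 B), `height` (4 B), `entries` (8 B), `count` (1 B), so it starts at offset 2 + 4 + 8 + 1 = 15 and occupies 4 bytes.
Bytes at offsets 15..18: F8 92 A9 48.
Big-endian: lowest address holds the most-significant byte.
The bytes are already most-significant first: 0xF892A948.
Top bit is set, so as a signed 32-bit value this is 0xF892A948 − 2^32 = -124606136.

-124606136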